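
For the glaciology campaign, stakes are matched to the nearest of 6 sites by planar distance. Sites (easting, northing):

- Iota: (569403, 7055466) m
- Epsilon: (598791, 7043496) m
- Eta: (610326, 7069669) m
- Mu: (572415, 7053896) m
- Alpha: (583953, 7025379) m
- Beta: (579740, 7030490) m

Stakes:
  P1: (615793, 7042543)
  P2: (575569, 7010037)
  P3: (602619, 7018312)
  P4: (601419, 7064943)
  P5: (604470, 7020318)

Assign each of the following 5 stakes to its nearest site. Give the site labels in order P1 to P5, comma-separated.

P1 → Epsilon (d²=289976213.00)
P2 → Alpha (d²=305668420.00)
P3 → Alpha (d²=398362045.00)
P4 → Eta (d²=101669725.00)
P5 → Alpha (d²=446561010.00)

Epsilon, Alpha, Alpha, Eta, Alpha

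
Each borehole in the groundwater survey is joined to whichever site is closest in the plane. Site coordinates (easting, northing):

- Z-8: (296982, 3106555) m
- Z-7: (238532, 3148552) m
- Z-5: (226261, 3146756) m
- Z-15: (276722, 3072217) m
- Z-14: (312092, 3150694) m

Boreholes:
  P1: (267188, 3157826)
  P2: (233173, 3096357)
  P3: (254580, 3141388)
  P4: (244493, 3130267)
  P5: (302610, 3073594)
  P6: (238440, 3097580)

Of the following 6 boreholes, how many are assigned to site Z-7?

P1 → Z-7
P2 → Z-15
P3 → Z-7
P4 → Z-7
P5 → Z-15
P6 → Z-15
3 of the 6 go to Z-7.

3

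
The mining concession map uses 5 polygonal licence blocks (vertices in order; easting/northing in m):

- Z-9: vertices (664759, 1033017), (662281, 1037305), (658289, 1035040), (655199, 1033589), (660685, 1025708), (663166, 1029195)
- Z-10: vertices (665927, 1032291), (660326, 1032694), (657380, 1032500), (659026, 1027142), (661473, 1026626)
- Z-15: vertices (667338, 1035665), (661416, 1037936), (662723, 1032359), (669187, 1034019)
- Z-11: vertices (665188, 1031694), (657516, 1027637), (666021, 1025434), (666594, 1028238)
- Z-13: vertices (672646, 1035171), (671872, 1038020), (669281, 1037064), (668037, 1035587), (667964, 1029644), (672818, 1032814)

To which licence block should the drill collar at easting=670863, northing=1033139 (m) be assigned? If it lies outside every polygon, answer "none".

Cast a ray rightward from (670863, 1033139). For each polygon, the edges (by vertex number in listed order) whose endpoints lie on opposite sides of northing = 1033139, where each meets that height, and whether that is right or left of the point:
Z-9: 1–2 at easting≈664688.5 (left), 4–5 at easting≈655512.2 (left) → 0 crossings.
Z-10: no edge straddles that height → 0 crossings.
Z-15: 2–3 at easting≈662540.2 (left), 3–4 at easting≈665760.3 (left) → 0 crossings.
Z-11: no edge straddles that height → 0 crossings.
Z-13: 4–5 at easting≈668006.9 (left), 6–1 at easting≈672794.3 (right) → 1 crossing.
Only Z-13 has an odd count, so the point is inside Z-13.

Z-13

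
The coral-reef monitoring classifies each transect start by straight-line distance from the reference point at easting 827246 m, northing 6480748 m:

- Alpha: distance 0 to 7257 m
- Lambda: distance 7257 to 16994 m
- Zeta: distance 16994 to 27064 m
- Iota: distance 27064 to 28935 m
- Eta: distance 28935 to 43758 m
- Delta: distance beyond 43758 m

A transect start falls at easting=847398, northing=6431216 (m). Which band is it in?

Delta

Distance = √((847398−827246)² + (6431216−6480748)²) = √(406103104.000 + 2453419024.000) = 53474.500 m.
43758 ≤ 53474.500 < ∞ → Delta.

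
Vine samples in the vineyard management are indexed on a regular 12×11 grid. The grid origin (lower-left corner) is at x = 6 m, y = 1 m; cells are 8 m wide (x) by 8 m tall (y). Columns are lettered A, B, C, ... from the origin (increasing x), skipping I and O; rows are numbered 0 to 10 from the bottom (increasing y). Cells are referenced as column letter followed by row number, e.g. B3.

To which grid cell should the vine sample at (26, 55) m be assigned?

Column index: ⌊(26 − 6) / 8⌋ = ⌊2.500⌋ = 2 → column C
Row offset from origin: ⌊(55 − 1) / 8⌋ = ⌊6.750⌋ = 6 → row 6

C6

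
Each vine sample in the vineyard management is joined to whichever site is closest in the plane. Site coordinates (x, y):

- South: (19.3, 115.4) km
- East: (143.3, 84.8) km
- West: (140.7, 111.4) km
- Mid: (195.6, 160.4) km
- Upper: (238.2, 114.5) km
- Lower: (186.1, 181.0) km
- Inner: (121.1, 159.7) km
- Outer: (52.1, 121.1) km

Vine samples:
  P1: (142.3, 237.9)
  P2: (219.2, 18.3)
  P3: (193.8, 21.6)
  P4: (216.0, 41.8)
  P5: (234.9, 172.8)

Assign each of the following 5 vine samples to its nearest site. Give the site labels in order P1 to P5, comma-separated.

Lower, Upper, East, Upper, Mid

P1 → Lower (d²=5156.05)
P2 → Upper (d²=9615.44)
P3 → East (d²=6544.49)
P4 → Upper (d²=5778.13)
P5 → Mid (d²=1698.25)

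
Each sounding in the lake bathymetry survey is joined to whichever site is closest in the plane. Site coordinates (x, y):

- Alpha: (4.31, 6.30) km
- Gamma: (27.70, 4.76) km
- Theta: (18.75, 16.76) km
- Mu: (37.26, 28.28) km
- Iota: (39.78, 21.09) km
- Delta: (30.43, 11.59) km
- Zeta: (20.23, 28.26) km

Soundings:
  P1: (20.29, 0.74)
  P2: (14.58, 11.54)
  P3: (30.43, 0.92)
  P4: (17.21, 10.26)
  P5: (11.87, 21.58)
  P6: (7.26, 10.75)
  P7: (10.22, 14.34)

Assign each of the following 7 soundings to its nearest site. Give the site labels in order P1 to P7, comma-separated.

P1 → Gamma (d²=71.07)
P2 → Theta (d²=44.64)
P3 → Gamma (d²=22.20)
P4 → Theta (d²=44.62)
P5 → Theta (d²=70.57)
P6 → Alpha (d²=28.51)
P7 → Theta (d²=78.62)

Gamma, Theta, Gamma, Theta, Theta, Alpha, Theta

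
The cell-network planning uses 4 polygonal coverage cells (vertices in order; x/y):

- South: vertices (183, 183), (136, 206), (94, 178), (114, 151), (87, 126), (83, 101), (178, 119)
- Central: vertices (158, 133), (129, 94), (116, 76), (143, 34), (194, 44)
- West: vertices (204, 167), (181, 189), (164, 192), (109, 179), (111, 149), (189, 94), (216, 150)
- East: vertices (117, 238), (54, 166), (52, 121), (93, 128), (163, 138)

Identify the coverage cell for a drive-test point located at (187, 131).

West

Cast a ray rightward from (187, 131). For each polygon, the edges (by vertex number in listed order) whose endpoints lie on opposite sides of y = 131, where each meets that height, and whether that is right or left of the point:
South: 4–5 at x≈92.4 (left), 7–1 at x≈178.9 (left) → 0 crossings.
Central: 1–2 at x≈156.5 (left), 5–1 at x≈158.8 (left) → 0 crossings.
West: 5–6 at x≈136.5 (left), 6–7 at x≈206.8 (right) → 1 crossing.
East: 2–3 at x≈52.4 (left), 4–5 at x≈114.0 (left) → 0 crossings.
Only West has an odd count, so the point is inside West.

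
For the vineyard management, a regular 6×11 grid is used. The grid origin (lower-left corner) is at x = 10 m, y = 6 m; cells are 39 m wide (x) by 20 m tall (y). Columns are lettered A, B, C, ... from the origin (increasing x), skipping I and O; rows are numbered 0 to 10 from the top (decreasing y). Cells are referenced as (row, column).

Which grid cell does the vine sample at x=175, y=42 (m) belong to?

Column index: ⌊(175 − 10) / 39⌋ = ⌊4.231⌋ = 4 → column E
Row offset from origin: ⌊(42 − 6) / 20⌋ = ⌊1.800⌋ = 1 → row 9 (counted from top)

(9, E)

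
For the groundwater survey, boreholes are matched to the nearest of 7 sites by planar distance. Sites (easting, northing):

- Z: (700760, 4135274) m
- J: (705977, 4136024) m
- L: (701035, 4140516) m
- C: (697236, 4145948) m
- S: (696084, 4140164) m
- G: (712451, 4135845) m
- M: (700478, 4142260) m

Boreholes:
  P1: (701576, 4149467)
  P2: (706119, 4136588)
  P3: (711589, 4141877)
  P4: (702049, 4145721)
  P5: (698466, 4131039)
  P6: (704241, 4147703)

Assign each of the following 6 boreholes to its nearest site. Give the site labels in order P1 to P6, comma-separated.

C, J, G, M, Z, M

P1 → C (d²=31218961.00)
P2 → J (d²=338260.00)
P3 → G (d²=37128068.00)
P4 → M (d²=14446562.00)
P5 → Z (d²=23197661.00)
P6 → M (d²=43786418.00)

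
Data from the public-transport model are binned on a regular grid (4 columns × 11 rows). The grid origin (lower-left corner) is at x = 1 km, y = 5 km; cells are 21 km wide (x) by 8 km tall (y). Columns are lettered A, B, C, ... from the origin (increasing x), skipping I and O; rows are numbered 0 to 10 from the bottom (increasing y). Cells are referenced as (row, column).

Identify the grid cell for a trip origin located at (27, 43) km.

Column index: ⌊(27 − 1) / 21⌋ = ⌊1.238⌋ = 1 → column B
Row offset from origin: ⌊(43 − 5) / 8⌋ = ⌊4.750⌋ = 4 → row 4

(4, B)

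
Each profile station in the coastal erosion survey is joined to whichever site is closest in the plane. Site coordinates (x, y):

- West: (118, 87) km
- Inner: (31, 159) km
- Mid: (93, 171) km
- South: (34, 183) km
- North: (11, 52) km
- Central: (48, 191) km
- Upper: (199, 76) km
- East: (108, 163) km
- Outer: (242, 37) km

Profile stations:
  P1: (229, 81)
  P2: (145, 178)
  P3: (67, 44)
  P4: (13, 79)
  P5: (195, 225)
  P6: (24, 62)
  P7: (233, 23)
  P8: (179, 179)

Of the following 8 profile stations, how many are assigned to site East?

3

P1 → Upper
P2 → East
P3 → North
P4 → North
P5 → East
P6 → North
P7 → Outer
P8 → East
3 of the 8 go to East.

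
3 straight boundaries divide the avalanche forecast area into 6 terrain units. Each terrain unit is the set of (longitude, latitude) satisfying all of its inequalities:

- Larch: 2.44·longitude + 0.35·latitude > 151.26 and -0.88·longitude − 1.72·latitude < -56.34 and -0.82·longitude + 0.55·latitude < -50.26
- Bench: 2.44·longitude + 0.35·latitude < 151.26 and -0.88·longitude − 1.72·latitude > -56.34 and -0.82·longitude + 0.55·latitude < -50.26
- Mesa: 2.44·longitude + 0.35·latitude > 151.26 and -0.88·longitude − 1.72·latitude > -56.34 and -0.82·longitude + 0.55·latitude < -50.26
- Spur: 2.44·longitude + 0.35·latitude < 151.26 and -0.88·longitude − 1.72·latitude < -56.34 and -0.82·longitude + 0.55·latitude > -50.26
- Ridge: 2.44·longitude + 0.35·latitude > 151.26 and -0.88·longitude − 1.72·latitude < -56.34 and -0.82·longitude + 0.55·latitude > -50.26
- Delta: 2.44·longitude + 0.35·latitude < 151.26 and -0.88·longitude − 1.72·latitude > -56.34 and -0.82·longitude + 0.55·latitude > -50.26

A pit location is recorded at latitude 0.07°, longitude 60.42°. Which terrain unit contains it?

2.44·60.42 + 0.35·0.07 = 147.449, which is < 151.26
-0.88·60.42 − 1.72·0.07 = -53.290, which is > -56.34
-0.82·60.42 + 0.55·0.07 = -49.506, which is > -50.26
This sign pattern matches Delta.

Delta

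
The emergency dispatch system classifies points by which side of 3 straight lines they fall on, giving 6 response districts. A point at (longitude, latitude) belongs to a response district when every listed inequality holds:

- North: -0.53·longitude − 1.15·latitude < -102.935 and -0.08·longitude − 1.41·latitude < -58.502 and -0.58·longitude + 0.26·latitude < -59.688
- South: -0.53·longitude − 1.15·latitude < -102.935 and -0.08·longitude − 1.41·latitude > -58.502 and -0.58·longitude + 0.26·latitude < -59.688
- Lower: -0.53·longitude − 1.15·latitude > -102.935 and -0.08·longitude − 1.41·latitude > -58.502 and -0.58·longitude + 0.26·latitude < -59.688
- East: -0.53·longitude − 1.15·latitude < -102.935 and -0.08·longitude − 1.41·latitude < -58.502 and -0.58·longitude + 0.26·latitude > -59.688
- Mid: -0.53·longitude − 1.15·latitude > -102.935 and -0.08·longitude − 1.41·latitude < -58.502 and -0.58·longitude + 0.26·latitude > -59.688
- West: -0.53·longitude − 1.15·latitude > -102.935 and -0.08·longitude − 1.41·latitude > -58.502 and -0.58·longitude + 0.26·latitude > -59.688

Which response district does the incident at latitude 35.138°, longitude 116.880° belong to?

Mid

-0.53·116.880 − 1.15·35.138 = -102.355, which is > -102.935
-0.08·116.880 − 1.41·35.138 = -58.895, which is < -58.502
-0.58·116.880 + 0.26·35.138 = -58.655, which is > -59.688
This sign pattern matches Mid.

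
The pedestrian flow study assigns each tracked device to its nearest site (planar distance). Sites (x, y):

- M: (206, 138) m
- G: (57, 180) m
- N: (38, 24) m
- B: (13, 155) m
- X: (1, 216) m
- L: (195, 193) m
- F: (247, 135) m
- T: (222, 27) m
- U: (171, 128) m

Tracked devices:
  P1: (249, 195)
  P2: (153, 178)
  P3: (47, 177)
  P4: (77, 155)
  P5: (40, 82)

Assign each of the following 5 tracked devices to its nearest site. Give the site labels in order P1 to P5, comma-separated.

P1 → L (d²=2920.00)
P2 → L (d²=1989.00)
P3 → G (d²=109.00)
P4 → G (d²=1025.00)
P5 → N (d²=3368.00)

L, L, G, G, N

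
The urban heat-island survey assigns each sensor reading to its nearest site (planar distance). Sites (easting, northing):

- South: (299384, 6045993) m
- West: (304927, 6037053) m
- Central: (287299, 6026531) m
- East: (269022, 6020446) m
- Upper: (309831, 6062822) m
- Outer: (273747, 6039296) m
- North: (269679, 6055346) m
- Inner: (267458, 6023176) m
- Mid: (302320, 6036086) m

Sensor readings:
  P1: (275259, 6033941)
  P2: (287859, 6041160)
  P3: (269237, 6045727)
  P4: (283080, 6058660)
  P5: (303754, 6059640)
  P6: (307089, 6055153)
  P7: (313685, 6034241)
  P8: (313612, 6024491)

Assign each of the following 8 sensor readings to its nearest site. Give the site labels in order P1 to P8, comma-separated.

Outer, South, Outer, North, Upper, Upper, West, West

P1 → Outer (d²=30962169.00)
P2 → South (d²=156183514.00)
P3 → Outer (d²=61697861.00)
P4 → North (d²=190569397.00)
P5 → Upper (d²=47055053.00)
P6 → Upper (d²=66332125.00)
P7 → West (d²=84609908.00)
P8 → West (d²=233233069.00)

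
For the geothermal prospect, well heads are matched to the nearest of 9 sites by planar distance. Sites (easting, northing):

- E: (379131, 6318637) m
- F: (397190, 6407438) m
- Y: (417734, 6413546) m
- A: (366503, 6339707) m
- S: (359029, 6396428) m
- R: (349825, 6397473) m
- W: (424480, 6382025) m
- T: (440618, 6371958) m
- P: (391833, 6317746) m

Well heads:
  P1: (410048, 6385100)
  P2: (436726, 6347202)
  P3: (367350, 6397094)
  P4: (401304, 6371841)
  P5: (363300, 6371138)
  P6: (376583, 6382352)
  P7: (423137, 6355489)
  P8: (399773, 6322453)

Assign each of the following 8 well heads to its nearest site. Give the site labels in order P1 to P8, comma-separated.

P1 → W (d²=217738249.00)
P2 → T (d²=628007200.00)
P3 → S (d²=69682597.00)
P4 → W (d²=640840832.00)
P5 → S (d²=657825541.00)
P6 → S (d²=506276692.00)
P7 → T (d²=576813322.00)
P8 → P (d²=85199449.00)

W, T, S, W, S, S, T, P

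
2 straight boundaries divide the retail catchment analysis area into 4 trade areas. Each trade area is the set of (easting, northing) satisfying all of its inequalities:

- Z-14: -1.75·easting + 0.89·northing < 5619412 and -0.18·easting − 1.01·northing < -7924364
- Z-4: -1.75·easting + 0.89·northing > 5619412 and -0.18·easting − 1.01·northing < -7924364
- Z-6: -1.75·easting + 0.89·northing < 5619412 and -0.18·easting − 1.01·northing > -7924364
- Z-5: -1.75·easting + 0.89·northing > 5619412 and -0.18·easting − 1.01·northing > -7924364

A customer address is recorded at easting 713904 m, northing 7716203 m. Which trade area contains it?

-1.75·713904 + 0.89·7716203 = 5618088.670, which is < 5619412
-0.18·713904 − 1.01·7716203 = -7921867.750, which is > -7924364
This sign pattern matches Z-6.

Z-6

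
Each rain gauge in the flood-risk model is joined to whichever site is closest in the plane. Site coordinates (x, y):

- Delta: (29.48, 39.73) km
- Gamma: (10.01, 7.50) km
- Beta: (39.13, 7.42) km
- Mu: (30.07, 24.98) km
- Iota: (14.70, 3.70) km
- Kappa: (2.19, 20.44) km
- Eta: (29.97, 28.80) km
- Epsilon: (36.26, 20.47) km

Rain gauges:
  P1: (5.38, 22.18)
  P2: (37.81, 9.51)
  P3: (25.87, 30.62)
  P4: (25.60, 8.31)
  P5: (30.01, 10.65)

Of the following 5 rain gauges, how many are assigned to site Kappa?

1

P1 → Kappa
P2 → Beta
P3 → Eta
P4 → Iota
P5 → Beta
1 of the 5 goes to Kappa.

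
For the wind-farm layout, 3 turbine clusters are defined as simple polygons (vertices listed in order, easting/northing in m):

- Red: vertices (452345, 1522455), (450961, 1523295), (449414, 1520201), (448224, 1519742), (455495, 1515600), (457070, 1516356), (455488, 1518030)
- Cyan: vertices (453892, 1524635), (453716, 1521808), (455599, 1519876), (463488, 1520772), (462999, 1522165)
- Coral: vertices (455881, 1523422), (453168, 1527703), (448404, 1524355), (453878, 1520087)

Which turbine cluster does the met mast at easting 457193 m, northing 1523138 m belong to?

Cyan

Cast a ray rightward from (457193, 1523138). For each polygon, the edges (by vertex number in listed order) whose endpoints lie on opposite sides of northing = 1523138, where each meets that height, and whether that is right or left of the point:
Red: 1–2 at easting≈451219.7 (left), 2–3 at easting≈450882.5 (left) → 0 crossings.
Cyan: 1–2 at easting≈453798.8 (left), 5–1 at easting≈459411.5 (right) → 1 crossing.
Coral: 3–4 at easting≈449964.9 (left), 4–1 at easting≈455710.4 (left) → 0 crossings.
Only Cyan has an odd count, so the point is inside Cyan.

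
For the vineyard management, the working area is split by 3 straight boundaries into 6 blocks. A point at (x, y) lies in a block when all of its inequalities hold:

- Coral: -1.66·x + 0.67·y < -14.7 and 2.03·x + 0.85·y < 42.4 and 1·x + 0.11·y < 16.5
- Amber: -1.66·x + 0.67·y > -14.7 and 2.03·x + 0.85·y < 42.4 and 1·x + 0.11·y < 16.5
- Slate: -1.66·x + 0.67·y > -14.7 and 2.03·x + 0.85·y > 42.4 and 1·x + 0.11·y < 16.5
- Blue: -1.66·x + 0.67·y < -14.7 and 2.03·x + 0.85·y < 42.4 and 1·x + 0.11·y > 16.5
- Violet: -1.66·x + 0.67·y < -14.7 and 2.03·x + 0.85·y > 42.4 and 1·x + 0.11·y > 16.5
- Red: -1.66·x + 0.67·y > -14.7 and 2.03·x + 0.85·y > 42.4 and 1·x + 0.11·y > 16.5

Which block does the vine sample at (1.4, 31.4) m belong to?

-1.66·1.4 + 0.67·31.4 = 18.714, which is > -14.7
2.03·1.4 + 0.85·31.4 = 29.532, which is < 42.4
1·1.4 + 0.11·31.4 = 4.854, which is < 16.5
This sign pattern matches Amber.

Amber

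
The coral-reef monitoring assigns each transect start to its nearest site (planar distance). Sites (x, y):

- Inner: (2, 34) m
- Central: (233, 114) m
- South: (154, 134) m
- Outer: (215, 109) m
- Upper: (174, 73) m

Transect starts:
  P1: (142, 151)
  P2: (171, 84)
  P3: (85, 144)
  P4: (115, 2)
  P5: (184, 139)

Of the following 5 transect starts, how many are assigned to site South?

3

P1 → South
P2 → Upper
P3 → South
P4 → Upper
P5 → South
3 of the 5 go to South.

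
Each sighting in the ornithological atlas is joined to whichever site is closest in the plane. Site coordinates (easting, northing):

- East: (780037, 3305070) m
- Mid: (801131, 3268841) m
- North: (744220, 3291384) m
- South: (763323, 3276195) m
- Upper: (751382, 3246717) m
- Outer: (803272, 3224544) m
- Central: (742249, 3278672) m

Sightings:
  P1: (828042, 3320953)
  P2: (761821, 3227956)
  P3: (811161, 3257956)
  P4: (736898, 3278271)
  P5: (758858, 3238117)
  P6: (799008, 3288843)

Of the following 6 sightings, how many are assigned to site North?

0

P1 → East
P2 → Upper
P3 → Mid
P4 → Central
P5 → Upper
P6 → Mid
0 of the 6 go to North.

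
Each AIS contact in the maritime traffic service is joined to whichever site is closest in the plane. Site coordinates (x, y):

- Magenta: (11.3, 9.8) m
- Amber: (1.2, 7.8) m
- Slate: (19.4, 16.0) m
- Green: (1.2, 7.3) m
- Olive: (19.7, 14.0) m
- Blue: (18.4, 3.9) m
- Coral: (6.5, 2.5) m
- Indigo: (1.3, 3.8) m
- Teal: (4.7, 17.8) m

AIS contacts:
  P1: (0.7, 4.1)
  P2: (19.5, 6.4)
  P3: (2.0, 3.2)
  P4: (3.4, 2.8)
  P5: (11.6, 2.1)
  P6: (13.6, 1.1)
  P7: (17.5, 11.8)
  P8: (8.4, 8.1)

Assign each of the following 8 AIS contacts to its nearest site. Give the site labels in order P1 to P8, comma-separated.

Indigo, Blue, Indigo, Indigo, Coral, Blue, Olive, Magenta

P1 → Indigo (d²=0.45)
P2 → Blue (d²=7.46)
P3 → Indigo (d²=0.85)
P4 → Indigo (d²=5.41)
P5 → Coral (d²=26.17)
P6 → Blue (d²=30.88)
P7 → Olive (d²=9.68)
P8 → Magenta (d²=11.30)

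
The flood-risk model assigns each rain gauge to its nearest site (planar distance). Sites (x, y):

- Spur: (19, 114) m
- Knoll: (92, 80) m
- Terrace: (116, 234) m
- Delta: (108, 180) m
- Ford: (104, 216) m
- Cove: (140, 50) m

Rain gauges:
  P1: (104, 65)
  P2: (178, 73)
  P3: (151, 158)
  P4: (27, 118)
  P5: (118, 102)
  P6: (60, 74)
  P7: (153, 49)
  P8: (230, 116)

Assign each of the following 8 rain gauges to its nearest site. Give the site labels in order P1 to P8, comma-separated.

P1 → Knoll (d²=369.00)
P2 → Cove (d²=1973.00)
P3 → Delta (d²=2333.00)
P4 → Spur (d²=80.00)
P5 → Knoll (d²=1160.00)
P6 → Knoll (d²=1060.00)
P7 → Cove (d²=170.00)
P8 → Cove (d²=12456.00)

Knoll, Cove, Delta, Spur, Knoll, Knoll, Cove, Cove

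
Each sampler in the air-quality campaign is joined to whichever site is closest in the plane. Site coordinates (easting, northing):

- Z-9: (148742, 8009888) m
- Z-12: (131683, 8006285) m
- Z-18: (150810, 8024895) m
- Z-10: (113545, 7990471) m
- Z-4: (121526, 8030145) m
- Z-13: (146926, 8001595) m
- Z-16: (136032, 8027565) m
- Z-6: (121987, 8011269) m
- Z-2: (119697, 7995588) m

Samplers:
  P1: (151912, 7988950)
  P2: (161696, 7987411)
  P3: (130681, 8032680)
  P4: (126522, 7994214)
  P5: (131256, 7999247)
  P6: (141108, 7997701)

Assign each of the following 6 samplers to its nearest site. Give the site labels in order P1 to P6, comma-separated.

P1 → Z-13 (d²=184756221.00)
P2 → Z-13 (d²=419338756.00)
P3 → Z-16 (d²=54796426.00)
P4 → Z-2 (d²=48468501.00)
P5 → Z-12 (d²=49715773.00)
P6 → Z-13 (d²=49012360.00)

Z-13, Z-13, Z-16, Z-2, Z-12, Z-13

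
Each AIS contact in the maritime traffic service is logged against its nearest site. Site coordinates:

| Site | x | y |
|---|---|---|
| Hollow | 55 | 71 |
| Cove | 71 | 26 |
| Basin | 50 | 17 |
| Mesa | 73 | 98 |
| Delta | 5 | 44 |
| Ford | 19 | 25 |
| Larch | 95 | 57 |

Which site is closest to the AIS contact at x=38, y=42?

Ford

Squared distances to each site:
Hollow: 1130.000; Cove: 1345.000; Basin: 769.000; Mesa: 4361.000; Delta: 1093.000; Ford: 650.000; Larch: 3474.000.
Minimum at Ford.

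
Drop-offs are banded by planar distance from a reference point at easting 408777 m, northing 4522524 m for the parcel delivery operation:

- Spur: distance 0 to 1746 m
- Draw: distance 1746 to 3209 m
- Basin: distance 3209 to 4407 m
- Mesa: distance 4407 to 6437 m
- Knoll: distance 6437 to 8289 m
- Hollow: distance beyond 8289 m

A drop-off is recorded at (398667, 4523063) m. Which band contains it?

Hollow

Distance = √((398667−408777)² + (4523063−4522524)²) = √(102212100.000 + 290521.000) = 10124.358 m.
8289 ≤ 10124.358 < ∞ → Hollow.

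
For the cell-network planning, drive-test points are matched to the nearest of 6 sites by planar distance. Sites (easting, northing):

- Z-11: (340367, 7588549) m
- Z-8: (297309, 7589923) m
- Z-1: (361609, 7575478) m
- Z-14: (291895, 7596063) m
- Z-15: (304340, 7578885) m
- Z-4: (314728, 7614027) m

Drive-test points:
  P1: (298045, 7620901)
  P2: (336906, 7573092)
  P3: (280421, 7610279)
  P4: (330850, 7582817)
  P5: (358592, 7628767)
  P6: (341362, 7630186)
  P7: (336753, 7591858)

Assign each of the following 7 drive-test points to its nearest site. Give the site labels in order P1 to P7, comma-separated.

P1 → Z-4 (d²=325574365.00)
P2 → Z-11 (d²=250897370.00)
P3 → Z-14 (d²=333747332.00)
P4 → Z-11 (d²=123429113.00)
P5 → Z-11 (d²=1949638149.00)
P6 → Z-4 (d²=970483237.00)
P7 → Z-11 (d²=24010477.00)

Z-4, Z-11, Z-14, Z-11, Z-11, Z-4, Z-11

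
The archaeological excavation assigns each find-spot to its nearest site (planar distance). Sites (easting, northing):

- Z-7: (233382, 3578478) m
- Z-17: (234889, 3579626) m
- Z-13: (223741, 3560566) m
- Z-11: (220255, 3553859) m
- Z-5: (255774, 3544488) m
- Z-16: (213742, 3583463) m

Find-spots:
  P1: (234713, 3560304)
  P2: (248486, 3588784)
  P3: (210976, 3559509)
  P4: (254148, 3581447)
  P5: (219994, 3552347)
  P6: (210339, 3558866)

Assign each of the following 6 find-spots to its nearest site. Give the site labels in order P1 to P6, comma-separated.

Z-13, Z-17, Z-11, Z-17, Z-11, Z-11

P1 → Z-13 (d²=120453428.00)
P2 → Z-17 (d²=268747373.00)
P3 → Z-11 (d²=118022341.00)
P4 → Z-17 (d²=374225122.00)
P5 → Z-11 (d²=2354265.00)
P6 → Z-11 (d²=123397105.00)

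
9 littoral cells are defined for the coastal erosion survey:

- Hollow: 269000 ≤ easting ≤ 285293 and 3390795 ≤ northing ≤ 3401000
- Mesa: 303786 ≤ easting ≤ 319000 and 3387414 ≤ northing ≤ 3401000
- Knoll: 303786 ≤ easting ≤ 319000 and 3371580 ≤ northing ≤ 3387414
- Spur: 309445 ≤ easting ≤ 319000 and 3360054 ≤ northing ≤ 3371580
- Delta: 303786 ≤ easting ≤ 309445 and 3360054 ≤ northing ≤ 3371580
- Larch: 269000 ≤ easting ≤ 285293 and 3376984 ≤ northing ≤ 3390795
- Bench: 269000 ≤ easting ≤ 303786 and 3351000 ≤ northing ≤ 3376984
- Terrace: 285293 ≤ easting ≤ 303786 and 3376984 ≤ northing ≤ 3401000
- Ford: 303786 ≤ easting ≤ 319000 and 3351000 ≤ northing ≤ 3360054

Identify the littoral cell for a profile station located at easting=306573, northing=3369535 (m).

The point has easting = 306573 and northing = 3369535.
Only Delta satisfies 303786 ≤ easting ≤ 309445 and 3360054 ≤ northing ≤ 3371580.

Delta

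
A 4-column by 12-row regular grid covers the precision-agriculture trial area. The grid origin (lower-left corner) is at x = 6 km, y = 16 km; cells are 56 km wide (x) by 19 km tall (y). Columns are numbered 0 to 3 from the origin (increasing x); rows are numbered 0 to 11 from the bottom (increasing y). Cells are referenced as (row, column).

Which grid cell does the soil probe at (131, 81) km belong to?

(3, 2)

Column index: ⌊(131 − 6) / 56⌋ = ⌊2.232⌋ = 2
Row offset from origin: ⌊(81 − 16) / 19⌋ = ⌊3.421⌋ = 3 → row 3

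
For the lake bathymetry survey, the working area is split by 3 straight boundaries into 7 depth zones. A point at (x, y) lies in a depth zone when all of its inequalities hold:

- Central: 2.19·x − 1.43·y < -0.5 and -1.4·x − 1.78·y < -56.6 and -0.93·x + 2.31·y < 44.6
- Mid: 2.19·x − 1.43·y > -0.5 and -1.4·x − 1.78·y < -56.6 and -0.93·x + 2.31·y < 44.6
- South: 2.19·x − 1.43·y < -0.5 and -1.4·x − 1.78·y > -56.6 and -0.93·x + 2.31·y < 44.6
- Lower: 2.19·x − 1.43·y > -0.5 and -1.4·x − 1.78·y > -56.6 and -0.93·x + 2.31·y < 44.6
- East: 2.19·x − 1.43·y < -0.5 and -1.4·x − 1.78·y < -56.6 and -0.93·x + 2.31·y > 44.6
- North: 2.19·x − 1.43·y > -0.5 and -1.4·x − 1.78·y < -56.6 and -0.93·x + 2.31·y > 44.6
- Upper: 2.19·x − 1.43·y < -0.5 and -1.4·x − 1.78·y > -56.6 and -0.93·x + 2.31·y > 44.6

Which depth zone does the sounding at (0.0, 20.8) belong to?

Upper

2.19·0.0 − 1.43·20.8 = -29.744, which is < -0.5
-1.4·0.0 − 1.78·20.8 = -37.024, which is > -56.6
-0.93·0.0 + 2.31·20.8 = 48.048, which is > 44.6
This sign pattern matches Upper.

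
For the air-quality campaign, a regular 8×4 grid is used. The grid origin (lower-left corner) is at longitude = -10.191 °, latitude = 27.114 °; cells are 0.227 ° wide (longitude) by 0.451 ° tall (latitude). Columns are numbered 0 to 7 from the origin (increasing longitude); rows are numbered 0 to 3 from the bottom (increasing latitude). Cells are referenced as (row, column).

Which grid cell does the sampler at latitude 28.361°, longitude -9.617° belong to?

Column index: ⌊(-9.617 − -10.191) / 0.227⌋ = ⌊2.529⌋ = 2
Row offset from origin: ⌊(28.361 − 27.114) / 0.451⌋ = ⌊2.765⌋ = 2 → row 2

(2, 2)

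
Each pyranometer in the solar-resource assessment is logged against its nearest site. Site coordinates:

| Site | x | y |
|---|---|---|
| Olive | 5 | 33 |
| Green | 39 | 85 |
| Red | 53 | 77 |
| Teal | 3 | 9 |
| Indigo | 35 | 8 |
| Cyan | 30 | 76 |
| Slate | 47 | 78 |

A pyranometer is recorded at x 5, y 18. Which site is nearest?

Teal

Squared distances to each site:
Olive: 225.000; Green: 5645.000; Red: 5785.000; Teal: 85.000; Indigo: 1000.000; Cyan: 3989.000; Slate: 5364.000.
Minimum at Teal.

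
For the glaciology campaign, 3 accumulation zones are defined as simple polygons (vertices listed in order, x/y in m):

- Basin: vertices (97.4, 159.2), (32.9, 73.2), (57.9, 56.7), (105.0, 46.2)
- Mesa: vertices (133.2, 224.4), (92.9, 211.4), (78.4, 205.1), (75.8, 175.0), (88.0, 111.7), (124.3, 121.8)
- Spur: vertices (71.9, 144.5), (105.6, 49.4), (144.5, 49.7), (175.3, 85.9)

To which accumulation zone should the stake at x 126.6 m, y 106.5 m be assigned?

Spur

Cast a ray rightward from (126.6, 106.5). For each polygon, the edges (by vertex number in listed order) whose endpoints lie on opposite sides of y = 106.5, where each meets that height, and whether that is right or left of the point:
Basin: 1–2 at x≈57.88 (left), 4–1 at x≈100.94 (left) → 0 crossings.
Mesa: no edge straddles that height → 0 crossings.
Spur: 1–2 at x≈85.37 (left), 4–1 at x≈138.95 (right) → 1 crossing.
Only Spur has an odd count, so the point is inside Spur.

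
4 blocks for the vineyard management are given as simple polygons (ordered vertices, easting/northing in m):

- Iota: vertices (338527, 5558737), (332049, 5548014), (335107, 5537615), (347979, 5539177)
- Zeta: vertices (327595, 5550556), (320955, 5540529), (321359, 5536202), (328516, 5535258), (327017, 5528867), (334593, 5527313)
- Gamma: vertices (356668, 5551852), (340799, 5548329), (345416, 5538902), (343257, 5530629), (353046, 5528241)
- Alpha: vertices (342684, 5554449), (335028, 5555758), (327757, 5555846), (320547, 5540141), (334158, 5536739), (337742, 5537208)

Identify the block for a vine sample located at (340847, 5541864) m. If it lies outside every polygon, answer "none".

Cast a ray rightward from (340847, 5541864). For each polygon, the edges (by vertex number in listed order) whose endpoints lie on opposite sides of northing = 5541864, where each meets that height, and whether that is right or left of the point:
Iota: 2–3 at easting≈333857.5 (left), 4–1 at easting≈346680.6 (right) → 1 crossing.
Zeta: 1–2 at easting≈321839.1 (left), 6–1 at easting≈330212.0 (left) → 0 crossings.
Gamma: 2–3 at easting≈343965.3 (right), 5–1 at easting≈355135.8 (right) → 2 crossings.
Alpha: 3–4 at easting≈321338.0 (left), 6–1 at easting≈339076.6 (left) → 0 crossings.
Only Iota has an odd count, so the point is inside Iota.

Iota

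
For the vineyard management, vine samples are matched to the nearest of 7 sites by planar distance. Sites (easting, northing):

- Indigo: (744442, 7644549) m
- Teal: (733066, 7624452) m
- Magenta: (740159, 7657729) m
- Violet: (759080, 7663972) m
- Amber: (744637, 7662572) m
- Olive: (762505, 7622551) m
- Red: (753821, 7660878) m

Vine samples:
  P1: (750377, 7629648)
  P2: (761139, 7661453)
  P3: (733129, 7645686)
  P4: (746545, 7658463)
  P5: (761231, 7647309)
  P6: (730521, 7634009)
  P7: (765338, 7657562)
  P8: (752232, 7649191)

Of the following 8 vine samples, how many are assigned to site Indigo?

2

P1 → Olive
P2 → Violet
P3 → Indigo
P4 → Amber
P5 → Red
P6 → Teal
P7 → Violet
P8 → Indigo
2 of the 8 go to Indigo.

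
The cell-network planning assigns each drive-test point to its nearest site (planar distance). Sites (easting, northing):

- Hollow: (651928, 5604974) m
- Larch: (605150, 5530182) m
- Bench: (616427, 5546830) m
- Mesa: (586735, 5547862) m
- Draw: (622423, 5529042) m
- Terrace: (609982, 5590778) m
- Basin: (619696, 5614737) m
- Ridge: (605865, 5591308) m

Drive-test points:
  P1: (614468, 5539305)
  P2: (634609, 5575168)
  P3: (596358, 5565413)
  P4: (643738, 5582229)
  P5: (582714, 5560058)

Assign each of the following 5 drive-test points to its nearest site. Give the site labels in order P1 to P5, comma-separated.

P1 → Bench (d²=60463306.00)
P2 → Terrace (d²=850161229.00)
P3 → Mesa (d²=400639730.00)
P4 → Hollow (d²=584411125.00)
P5 → Mesa (d²=164910857.00)

Bench, Terrace, Mesa, Hollow, Mesa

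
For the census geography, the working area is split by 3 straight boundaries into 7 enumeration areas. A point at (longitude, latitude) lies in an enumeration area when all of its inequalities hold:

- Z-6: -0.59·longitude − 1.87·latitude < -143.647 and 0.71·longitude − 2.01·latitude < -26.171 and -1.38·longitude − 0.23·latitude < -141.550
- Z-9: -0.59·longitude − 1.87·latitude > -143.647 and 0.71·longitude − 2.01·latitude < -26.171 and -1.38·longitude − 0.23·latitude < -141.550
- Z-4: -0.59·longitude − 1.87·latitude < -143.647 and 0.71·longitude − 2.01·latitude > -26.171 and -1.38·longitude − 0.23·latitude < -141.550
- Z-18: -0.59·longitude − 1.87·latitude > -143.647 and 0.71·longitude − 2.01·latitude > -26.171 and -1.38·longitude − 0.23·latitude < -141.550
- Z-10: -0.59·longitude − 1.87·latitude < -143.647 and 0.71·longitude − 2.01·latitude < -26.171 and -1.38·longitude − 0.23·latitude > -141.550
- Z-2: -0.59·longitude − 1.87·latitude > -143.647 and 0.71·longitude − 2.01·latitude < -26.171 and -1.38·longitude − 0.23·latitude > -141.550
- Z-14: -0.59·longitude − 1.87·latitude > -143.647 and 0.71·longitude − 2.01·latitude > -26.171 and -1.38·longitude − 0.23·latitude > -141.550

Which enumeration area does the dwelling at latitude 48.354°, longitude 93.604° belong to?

-0.59·93.604 − 1.87·48.354 = -145.648, which is < -143.647
0.71·93.604 − 2.01·48.354 = -30.733, which is < -26.171
-1.38·93.604 − 0.23·48.354 = -140.295, which is > -141.550
This sign pattern matches Z-10.

Z-10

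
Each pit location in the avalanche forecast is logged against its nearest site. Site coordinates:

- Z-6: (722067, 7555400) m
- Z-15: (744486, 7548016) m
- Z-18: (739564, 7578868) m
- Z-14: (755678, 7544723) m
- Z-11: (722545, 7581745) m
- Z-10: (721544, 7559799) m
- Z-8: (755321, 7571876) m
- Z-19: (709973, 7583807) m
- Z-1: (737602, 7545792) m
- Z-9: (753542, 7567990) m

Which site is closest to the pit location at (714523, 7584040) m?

Squared distances to each site:
Z-6: 877161536.000; Z-15: 2195509945.000; Z-18: 653801265.000; Z-14: 3239560514.000; Z-11: 69619509.000; Z-10: 636920522.000; Z-8: 1812439700.000; Z-19: 20756789.000; Z-1: 1995549745.000; Z-9: 1780084861.000.
Minimum at Z-19.

Z-19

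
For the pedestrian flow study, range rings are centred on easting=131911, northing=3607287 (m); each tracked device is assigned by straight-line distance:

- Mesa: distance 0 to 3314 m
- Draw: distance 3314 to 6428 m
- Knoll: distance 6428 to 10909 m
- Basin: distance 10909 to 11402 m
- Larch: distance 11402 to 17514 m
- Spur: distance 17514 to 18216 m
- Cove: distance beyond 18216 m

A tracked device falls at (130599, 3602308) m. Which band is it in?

Draw

Distance = √((130599−131911)² + (3602308−3607287)²) = √(1721344.000 + 24790441.000) = 5148.960 m.
3314 ≤ 5148.960 < 6428 → Draw.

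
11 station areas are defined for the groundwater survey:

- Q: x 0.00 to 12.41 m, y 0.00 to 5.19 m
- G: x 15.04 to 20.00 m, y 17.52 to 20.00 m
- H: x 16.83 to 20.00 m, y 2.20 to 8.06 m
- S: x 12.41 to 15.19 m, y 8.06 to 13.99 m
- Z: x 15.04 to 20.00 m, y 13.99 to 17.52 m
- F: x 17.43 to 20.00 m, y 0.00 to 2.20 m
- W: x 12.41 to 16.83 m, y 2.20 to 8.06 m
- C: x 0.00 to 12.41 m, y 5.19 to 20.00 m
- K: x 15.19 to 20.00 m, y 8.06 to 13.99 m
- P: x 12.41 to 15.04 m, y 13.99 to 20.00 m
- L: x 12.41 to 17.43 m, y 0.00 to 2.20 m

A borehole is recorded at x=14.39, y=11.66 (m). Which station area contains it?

The point has x = 14.39 and y = 11.66.
Only S satisfies 12.41 ≤ x ≤ 15.19 and 8.06 ≤ y ≤ 13.99.

S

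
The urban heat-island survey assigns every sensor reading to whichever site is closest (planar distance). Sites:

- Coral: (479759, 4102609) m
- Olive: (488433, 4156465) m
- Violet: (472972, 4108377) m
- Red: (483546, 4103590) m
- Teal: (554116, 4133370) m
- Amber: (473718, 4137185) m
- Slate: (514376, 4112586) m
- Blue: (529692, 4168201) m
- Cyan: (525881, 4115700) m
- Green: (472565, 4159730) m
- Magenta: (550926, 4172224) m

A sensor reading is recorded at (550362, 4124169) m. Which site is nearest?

Squared distances to each site:
Coral: 5449617209.000; Olive: 4878232657.000; Violet: 6238599364.000; Red: 4887873097.000; Teal: 98750917.000; Amber: 6043718992.000; Slate: 1429158085.000; Blue: 2366065924.000; Cyan: 671043322.000; Green: 7316957930.000; Magenta: 2309601121.000.
Minimum at Teal.

Teal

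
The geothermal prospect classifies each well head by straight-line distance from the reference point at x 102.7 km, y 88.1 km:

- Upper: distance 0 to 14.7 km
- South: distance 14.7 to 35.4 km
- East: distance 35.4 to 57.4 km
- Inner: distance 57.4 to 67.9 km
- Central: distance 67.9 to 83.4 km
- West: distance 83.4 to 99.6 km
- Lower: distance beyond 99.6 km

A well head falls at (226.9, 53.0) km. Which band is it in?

Distance = √((226.9−102.7)² + (53.0−88.1)²) = √(15425.640 + 1232.010) = 129.065 km.
99.6 ≤ 129.065 < ∞ → Lower.

Lower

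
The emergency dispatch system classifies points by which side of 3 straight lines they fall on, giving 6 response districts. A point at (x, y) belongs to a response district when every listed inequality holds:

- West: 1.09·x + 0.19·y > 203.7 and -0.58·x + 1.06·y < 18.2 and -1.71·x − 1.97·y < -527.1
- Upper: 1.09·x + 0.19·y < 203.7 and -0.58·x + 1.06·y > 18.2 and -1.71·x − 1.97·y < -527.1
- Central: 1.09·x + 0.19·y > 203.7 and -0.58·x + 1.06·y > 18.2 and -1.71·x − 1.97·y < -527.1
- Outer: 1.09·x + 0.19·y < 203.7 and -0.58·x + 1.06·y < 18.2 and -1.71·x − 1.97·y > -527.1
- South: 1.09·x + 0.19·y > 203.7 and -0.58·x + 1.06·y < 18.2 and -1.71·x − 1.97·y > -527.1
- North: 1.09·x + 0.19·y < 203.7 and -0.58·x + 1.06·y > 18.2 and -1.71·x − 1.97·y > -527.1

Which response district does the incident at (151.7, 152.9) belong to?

1.09·151.7 + 0.19·152.9 = 194.404, which is < 203.7
-0.58·151.7 + 1.06·152.9 = 74.088, which is > 18.2
-1.71·151.7 − 1.97·152.9 = -560.620, which is < -527.1
This sign pattern matches Upper.

Upper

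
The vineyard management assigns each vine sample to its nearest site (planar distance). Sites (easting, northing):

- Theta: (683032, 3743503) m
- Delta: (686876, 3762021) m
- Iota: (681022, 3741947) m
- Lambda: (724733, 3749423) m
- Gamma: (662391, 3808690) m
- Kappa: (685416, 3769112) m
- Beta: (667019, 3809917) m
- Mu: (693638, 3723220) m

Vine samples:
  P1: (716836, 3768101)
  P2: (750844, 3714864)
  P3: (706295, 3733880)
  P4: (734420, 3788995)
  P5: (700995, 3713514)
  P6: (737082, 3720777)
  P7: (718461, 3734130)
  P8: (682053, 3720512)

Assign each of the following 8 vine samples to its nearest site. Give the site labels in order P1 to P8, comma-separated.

P1 → Lambda (d²=411230293.00)
P2 → Lambda (d²=1876108802.00)
P3 → Mu (d²=273835249.00)
P4 → Lambda (d²=1659781153.00)
P5 → Mu (d²=148331885.00)
P6 → Lambda (d²=973091117.00)
P7 → Lambda (d²=273213833.00)
P8 → Mu (d²=141545489.00)

Lambda, Lambda, Mu, Lambda, Mu, Lambda, Lambda, Mu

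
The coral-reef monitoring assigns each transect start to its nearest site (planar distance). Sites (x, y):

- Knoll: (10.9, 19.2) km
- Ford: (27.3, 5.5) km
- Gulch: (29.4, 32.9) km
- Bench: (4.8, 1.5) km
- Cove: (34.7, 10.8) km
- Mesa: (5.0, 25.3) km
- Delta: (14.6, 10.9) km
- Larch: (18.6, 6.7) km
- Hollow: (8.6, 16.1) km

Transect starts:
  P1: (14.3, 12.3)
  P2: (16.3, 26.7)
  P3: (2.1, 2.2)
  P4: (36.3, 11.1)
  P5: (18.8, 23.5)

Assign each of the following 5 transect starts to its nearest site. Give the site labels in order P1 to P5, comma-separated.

P1 → Delta (d²=2.05)
P2 → Knoll (d²=85.41)
P3 → Bench (d²=7.78)
P4 → Cove (d²=2.65)
P5 → Knoll (d²=80.90)

Delta, Knoll, Bench, Cove, Knoll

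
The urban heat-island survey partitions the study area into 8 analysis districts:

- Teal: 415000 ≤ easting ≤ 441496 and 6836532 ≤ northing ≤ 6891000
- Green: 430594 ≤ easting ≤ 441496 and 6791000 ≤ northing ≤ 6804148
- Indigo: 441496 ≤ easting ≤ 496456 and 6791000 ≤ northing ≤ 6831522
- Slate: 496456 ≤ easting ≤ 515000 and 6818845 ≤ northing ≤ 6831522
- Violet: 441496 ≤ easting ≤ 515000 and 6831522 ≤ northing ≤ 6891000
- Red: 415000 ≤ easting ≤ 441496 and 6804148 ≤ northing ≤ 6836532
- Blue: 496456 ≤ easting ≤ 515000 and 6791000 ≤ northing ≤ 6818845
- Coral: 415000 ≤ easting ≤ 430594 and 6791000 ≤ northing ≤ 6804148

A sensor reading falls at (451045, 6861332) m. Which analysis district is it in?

Violet

The point has easting = 451045 and northing = 6861332.
Only Violet satisfies 441496 ≤ easting ≤ 515000 and 6831522 ≤ northing ≤ 6891000.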